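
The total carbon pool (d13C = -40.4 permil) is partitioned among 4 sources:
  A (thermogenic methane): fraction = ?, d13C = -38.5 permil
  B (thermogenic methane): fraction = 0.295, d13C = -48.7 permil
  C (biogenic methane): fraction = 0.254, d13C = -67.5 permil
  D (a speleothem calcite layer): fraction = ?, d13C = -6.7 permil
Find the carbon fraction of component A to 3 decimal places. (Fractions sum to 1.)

Let f_A and f_D be the unknown fractions; fractions sum to 1 so f_A + f_D = 0.451.
Mass balance: Σ fᵢ·δᵢ = δ_bulk ⇒ f_A·(-38.5) + f_D·(-6.7) = -40.4 − (-31.511) = -8.889
Substitute f_D = 0.451 − f_A:
f_A·(-38.5 − -6.7) = -8.889 − 0.451×(-6.7) = -5.867
f_A = -5.867 / -31.8 = 0.1845

0.184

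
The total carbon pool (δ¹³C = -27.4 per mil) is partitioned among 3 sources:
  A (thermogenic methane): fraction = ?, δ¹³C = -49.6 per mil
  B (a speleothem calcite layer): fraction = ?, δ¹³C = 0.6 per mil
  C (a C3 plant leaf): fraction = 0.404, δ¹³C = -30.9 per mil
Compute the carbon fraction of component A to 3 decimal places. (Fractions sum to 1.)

Let f_A and f_B be the unknown fractions; fractions sum to 1 so f_A + f_B = 0.596.
Mass balance: Σ fᵢ·δᵢ = δ_bulk ⇒ f_A·(-49.6) + f_B·(0.6) = -27.4 − (-12.484) = -14.916
Substitute f_B = 0.596 − f_A:
f_A·(-49.6 − 0.6) = -14.916 − 0.596×(0.6) = -15.274
f_A = -15.274 / -50.2 = 0.3043

0.304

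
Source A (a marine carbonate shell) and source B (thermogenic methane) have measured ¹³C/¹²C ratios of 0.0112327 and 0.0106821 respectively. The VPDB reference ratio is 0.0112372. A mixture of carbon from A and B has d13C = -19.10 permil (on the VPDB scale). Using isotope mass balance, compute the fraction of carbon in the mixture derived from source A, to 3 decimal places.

δ_A = (0.0112327/0.0112372 − 1)×1000 = (0.999600 − 1)×1000 = -0.400 permil
δ_B = (0.0106821/0.0112372 − 1)×1000 = (0.950602 − 1)×1000 = -49.398 permil
f_A = (δ_mix − δ_B)/(δ_A − δ_B) = (-19.10 − (-49.398))/(-0.400 − (-49.398))
f_A = 30.298 / 48.998 = 0.6184

0.618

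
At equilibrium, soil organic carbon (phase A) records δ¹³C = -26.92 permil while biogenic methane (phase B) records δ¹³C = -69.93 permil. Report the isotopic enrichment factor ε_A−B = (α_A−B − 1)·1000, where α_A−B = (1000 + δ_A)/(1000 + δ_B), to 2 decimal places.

α_A−B = (1000 + -26.92) / (1000 + -69.93) = 973.08 / 930.07 = 1.046244
ε_A−B = (1.046244 − 1) × 1000 = 46.244 permil
(The approximation ε ≈ δ_A − δ_B would give 43.01 permil.)

46.24 permil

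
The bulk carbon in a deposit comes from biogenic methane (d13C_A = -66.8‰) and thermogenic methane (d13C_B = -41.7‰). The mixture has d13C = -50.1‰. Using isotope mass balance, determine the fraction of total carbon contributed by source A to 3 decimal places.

δ_mix = f_A·δ_A + (1 − f_A)·δ_B  ⇒  f_A = (δ_mix − δ_B)/(δ_A − δ_B)
f_A = (-50.1 − (-41.7)) / (-66.8 − (-41.7))
f_A = -8.4 / -25.1 = 0.3347

0.335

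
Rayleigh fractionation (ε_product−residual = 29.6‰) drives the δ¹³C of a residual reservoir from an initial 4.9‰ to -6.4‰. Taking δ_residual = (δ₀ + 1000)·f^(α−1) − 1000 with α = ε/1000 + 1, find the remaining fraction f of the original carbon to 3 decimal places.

0.682

α − 1 = ε/1000 = 0.0296
(δ_res + 1000)/(δ₀ + 1000) = (-6.4 + 1000)/(4.9 + 1000) = 993.6/1004.9 = 0.988755
f = 0.988755^(1/0.0296) = exp(ln(0.988755)/0.0296) = exp(-0.01131/0.0296)
f = exp(-0.3820) = 0.6825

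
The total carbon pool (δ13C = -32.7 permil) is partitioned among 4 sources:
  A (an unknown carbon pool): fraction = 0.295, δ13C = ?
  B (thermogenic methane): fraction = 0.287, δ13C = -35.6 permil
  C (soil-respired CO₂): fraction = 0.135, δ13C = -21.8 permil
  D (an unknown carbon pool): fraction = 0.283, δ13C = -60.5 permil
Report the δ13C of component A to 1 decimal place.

Isotope mass balance: δ_bulk = Σ fᵢ·δᵢ.
-32.7 = 0.295×δ_A + 0.287×(-35.6) + 0.135×(-21.8) + 0.283×(-60.5)
0.295·δ_A = -32.7 − (-30.282) = -2.418
δ_A = -2.418 / 0.295 = -8.20 permil

-8.2 permil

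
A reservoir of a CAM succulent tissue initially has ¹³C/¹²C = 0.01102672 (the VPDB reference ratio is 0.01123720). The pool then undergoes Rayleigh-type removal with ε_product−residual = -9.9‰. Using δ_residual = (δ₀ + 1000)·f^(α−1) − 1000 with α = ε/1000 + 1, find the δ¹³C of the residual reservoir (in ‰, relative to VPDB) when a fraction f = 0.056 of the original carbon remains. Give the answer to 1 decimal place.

δ₀ = (0.01102672/0.01123720 − 1)×1000 = (0.981269 − 1)×1000 = -18.731‰
α − 1 = ε/1000 = -0.0099
f^(α−1) = 0.056^(-0.0099) = 1.028947
δ_res = (-18.731 + 1000) × 1.028947 − 1000 = 1009.674 − 1000 = 9.67‰

9.7‰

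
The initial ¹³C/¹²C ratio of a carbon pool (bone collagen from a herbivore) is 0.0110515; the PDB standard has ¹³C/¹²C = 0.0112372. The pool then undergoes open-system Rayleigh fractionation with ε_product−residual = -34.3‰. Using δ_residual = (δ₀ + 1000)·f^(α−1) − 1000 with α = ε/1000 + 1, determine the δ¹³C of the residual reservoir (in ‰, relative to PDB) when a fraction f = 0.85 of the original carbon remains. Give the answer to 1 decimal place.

δ₀ = (0.0110515/0.0112372 − 1)×1000 = (0.983475 − 1)×1000 = -16.525‰
α − 1 = ε/1000 = -0.0343
f^(α−1) = 0.85^(-0.0343) = 1.005590
δ_res = (-16.525 + 1000) × 1.005590 − 1000 = 988.972 − 1000 = -11.03‰

-11.0‰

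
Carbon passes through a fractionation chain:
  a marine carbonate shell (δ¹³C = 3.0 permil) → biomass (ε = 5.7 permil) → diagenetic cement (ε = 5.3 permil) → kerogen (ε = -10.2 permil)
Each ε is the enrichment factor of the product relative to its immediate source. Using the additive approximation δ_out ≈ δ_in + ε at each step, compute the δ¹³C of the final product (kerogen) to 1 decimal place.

step 1: δ ≈ 3.0 + (5.7) = 8.7 permil
step 2: δ ≈ 8.7 + (5.3) = 14.0 permil
step 3: δ ≈ 14.0 + (-10.2) = 3.8 permil

3.8 permil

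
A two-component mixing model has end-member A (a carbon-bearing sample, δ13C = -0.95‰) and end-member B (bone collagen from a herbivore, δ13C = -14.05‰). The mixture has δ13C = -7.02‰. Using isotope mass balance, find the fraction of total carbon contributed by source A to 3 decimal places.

δ_mix = f_A·δ_A + (1 − f_A)·δ_B  ⇒  f_A = (δ_mix − δ_B)/(δ_A − δ_B)
f_A = (-7.02 − (-14.05)) / (-0.95 − (-14.05))
f_A = 7.03 / 13.10 = 0.5366

0.537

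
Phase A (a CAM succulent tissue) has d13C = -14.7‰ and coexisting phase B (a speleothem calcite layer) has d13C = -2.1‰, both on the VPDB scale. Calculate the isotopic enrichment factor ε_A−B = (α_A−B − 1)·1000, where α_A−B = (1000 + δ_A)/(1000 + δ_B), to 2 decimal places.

α_A−B = (1000 + -14.7) / (1000 + -2.1) = 985.3 / 997.9 = 0.987373
ε_A−B = (0.987373 − 1) × 1000 = -12.627‰
(The approximation ε ≈ δ_A − δ_B would give -12.6‰.)

-12.63‰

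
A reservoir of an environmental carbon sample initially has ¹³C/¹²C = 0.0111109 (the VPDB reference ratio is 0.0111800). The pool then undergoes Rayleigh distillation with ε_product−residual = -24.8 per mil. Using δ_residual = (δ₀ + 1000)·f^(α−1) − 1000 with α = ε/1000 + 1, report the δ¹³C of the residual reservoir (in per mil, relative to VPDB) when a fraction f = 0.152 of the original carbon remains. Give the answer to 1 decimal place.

41.4 per mil

δ₀ = (0.0111109/0.0111800 − 1)×1000 = (0.993819 − 1)×1000 = -6.181 per mil
α − 1 = ε/1000 = -0.0248
f^(α−1) = 0.152^(-0.0248) = 1.047829
δ_res = (-6.181 + 1000) × 1.047829 − 1000 = 1041.352 − 1000 = 41.35 per mil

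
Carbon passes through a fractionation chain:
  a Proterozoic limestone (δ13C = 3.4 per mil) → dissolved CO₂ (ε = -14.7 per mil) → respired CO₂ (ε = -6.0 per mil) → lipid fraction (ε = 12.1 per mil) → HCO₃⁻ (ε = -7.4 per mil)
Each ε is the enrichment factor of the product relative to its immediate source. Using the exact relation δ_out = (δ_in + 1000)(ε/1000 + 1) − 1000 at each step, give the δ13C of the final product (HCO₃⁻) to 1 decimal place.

-12.8 per mil

step 1: δ = (3.40 + 1000)·(-14.7/1000 + 1) − 1000 = -11.35 per mil
step 2: δ = (-11.35 + 1000)·(-6.0/1000 + 1) − 1000 = -17.28 per mil
step 3: δ = (-17.28 + 1000)·(12.1/1000 + 1) − 1000 = -5.39 per mil
step 4: δ = (-5.39 + 1000)·(-7.4/1000 + 1) − 1000 = -12.75 per mil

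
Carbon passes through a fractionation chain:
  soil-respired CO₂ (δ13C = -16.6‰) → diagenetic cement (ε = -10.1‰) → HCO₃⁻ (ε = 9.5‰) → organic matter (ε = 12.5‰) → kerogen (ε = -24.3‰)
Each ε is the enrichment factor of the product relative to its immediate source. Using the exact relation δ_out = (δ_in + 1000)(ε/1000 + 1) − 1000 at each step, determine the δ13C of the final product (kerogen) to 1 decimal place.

-29.2‰

step 1: δ = (-16.60 + 1000)·(-10.1/1000 + 1) − 1000 = -26.53‰
step 2: δ = (-26.53 + 1000)·(9.5/1000 + 1) − 1000 = -17.28‰
step 3: δ = (-17.28 + 1000)·(12.5/1000 + 1) − 1000 = -5.00‰
step 4: δ = (-5.00 + 1000)·(-24.3/1000 + 1) − 1000 = -29.18‰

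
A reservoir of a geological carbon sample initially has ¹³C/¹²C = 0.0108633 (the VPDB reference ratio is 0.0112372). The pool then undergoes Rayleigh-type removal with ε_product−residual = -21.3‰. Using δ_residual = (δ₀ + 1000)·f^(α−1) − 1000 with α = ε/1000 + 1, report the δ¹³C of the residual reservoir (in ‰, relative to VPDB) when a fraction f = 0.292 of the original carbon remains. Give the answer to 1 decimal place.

δ₀ = (0.0108633/0.0112372 − 1)×1000 = (0.966727 − 1)×1000 = -33.273‰
α − 1 = ε/1000 = -0.0213
f^(α−1) = 0.292^(-0.0213) = 1.026567
δ_res = (-33.273 + 1000) × 1.026567 − 1000 = 992.410 − 1000 = -7.59‰

-7.6‰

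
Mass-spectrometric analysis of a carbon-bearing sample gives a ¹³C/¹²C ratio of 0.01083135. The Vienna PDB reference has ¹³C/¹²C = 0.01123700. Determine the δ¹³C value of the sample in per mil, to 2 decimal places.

-36.10 per mil

δ¹³C = (R_sample / R_standard − 1) × 1000
R_sample / R_standard = 0.01083135 / 0.01123700 = 0.963901
δ¹³C = (0.963901 − 1) × 1000 = -36.099 per mil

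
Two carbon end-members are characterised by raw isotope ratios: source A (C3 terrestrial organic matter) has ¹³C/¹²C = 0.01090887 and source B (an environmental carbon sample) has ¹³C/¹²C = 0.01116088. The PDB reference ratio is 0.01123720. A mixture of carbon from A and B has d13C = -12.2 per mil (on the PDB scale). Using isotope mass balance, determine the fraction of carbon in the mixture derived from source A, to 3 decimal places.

δ_A = (0.01090887/0.01123720 − 1)×1000 = (0.970782 − 1)×1000 = -29.218 per mil
δ_B = (0.01116088/0.01123720 − 1)×1000 = (0.993208 − 1)×1000 = -6.792 per mil
f_A = (δ_mix − δ_B)/(δ_A − δ_B) = (-12.2 − (-6.792))/(-29.218 − (-6.792))
f_A = -5.408 / -22.426 = 0.2412

0.241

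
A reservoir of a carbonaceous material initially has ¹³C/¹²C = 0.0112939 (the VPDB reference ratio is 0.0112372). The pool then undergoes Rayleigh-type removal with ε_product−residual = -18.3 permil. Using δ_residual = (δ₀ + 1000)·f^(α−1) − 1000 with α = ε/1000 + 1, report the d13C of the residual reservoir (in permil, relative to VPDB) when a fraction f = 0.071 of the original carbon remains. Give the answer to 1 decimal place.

54.9 permil

δ₀ = (0.0112939/0.0112372 − 1)×1000 = (1.005046 − 1)×1000 = 5.046 permil
α − 1 = ε/1000 = -0.0183
f^(α−1) = 0.071^(-0.0183) = 1.049596
δ_res = (5.046 + 1000) × 1.049596 − 1000 = 1054.892 − 1000 = 54.89 permil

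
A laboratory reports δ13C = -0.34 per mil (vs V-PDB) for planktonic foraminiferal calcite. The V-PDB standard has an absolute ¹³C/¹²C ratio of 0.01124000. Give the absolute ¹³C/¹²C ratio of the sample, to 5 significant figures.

R_sample = R_standard × (δ13C/1000 + 1)
R_sample = 0.01124000 × (-0.34/1000 + 1) = 0.01124000 × 0.999660
R_sample = 0.0112362

0.011236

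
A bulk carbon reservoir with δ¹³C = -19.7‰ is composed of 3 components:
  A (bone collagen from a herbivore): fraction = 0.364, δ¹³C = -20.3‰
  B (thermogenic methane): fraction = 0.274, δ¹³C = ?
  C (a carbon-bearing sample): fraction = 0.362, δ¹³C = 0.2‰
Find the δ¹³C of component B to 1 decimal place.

Isotope mass balance: δ_bulk = Σ fᵢ·δᵢ.
-19.7 = 0.364×(-20.3) + 0.274×δ_B + 0.362×(0.2)
0.274·δ_B = -19.7 − (-7.317) = -12.383
δ_B = -12.383 / 0.274 = -45.19‰

-45.2‰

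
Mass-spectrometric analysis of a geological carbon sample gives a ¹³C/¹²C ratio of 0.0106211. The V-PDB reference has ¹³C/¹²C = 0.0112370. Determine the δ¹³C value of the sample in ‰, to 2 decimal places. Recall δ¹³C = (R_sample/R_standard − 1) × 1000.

-54.81‰

δ¹³C = (R_sample / R_standard − 1) × 1000
R_sample / R_standard = 0.0106211 / 0.0112370 = 0.945190
δ¹³C = (0.945190 − 1) × 1000 = -54.810‰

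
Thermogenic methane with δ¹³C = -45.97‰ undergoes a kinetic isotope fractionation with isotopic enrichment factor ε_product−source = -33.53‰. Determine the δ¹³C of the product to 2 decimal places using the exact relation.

-77.96‰

Exactly, δ_product = (δ_source + 1000)·(ε/1000 + 1) − 1000.
δ_product = (-45.97 + 1000) × (-33.53/1000 + 1) − 1000
δ_product = -77.959‰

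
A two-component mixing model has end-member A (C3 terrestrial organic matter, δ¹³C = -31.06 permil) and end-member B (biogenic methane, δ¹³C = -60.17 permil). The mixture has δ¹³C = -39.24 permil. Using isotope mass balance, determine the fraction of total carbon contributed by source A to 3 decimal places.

0.719

δ_mix = f_A·δ_A + (1 − f_A)·δ_B  ⇒  f_A = (δ_mix − δ_B)/(δ_A − δ_B)
f_A = (-39.24 − (-60.17)) / (-31.06 − (-60.17))
f_A = 20.93 / 29.11 = 0.7190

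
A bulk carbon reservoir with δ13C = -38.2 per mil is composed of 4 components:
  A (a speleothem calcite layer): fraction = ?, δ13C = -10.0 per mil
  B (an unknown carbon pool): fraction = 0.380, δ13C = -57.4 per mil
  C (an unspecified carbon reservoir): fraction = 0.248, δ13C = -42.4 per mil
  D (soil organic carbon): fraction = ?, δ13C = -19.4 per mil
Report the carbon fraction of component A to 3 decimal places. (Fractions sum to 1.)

Let f_A and f_D be the unknown fractions; fractions sum to 1 so f_A + f_D = 0.372.
Mass balance: Σ fᵢ·δᵢ = δ_bulk ⇒ f_A·(-10.0) + f_D·(-19.4) = -38.2 − (-32.327) = -5.873
Substitute f_D = 0.372 − f_A:
f_A·(-10.0 − -19.4) = -5.873 − 0.372×(-19.4) = 1.344
f_A = 1.344 / 9.4 = 0.1430

0.143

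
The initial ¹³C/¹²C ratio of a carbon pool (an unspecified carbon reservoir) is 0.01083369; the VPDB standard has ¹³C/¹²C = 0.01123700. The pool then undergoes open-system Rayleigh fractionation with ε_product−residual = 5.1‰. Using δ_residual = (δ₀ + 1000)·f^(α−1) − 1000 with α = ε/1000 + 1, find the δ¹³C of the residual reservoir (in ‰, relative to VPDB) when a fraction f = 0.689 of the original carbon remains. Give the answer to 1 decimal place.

-37.7‰

δ₀ = (0.01083369/0.01123700 − 1)×1000 = (0.964109 − 1)×1000 = -35.891‰
α − 1 = ε/1000 = 0.0051
f^(α−1) = 0.689^(0.0051) = 0.998102
δ_res = (-35.891 + 1000) × 0.998102 − 1000 = 962.279 − 1000 = -37.72‰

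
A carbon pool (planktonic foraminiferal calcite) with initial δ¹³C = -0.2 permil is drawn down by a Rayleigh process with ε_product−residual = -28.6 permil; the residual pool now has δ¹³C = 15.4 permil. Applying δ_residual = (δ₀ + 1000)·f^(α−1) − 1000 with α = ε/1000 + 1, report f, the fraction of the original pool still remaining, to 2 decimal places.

α − 1 = ε/1000 = -0.0286
(δ_res + 1000)/(δ₀ + 1000) = (15.4 + 1000)/(-0.2 + 1000) = 1015.4/999.8 = 1.015603
f = 1.015603^(1/-0.0286) = exp(ln(1.015603)/-0.0286) = exp(0.01548/-0.0286)
f = exp(-0.5414) = 0.5820

0.58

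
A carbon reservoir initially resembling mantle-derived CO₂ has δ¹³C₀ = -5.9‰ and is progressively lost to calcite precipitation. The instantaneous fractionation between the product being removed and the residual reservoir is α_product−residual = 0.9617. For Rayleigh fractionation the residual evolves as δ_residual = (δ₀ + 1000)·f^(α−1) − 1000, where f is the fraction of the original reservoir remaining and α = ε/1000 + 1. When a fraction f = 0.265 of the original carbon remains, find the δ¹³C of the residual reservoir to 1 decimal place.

46.0‰

Rayleigh residual: δ_res = (δ₀ + 1000)·f^(α−1) − 1000
α − 1 = -0.03830
f^(α−1) = 0.265^(-0.03830) = 1.052179
δ_res = (-5.9 + 1000) × 1.052179 − 1000 = 1045.971 − 1000 = 45.97‰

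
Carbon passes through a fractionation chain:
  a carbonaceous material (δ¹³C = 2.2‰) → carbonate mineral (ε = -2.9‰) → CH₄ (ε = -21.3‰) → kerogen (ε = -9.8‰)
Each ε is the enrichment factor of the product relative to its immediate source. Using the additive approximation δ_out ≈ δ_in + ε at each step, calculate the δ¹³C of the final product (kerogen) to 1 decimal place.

step 1: δ ≈ 2.2 + (-2.9) = -0.7‰
step 2: δ ≈ -0.7 + (-21.3) = -22.0‰
step 3: δ ≈ -22.0 + (-9.8) = -31.8‰

-31.8‰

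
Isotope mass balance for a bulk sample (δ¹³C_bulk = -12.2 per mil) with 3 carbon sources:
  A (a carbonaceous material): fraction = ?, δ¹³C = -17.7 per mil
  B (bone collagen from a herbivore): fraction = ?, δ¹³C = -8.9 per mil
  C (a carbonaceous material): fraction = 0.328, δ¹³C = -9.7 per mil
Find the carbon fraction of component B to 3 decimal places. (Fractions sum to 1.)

0.327

Let f_B and f_A be the unknown fractions; fractions sum to 1 so f_B + f_A = 0.672.
Mass balance: Σ fᵢ·δᵢ = δ_bulk ⇒ f_B·(-8.9) + f_A·(-17.7) = -12.2 − (-3.182) = -9.018
Substitute f_A = 0.672 − f_B:
f_B·(-8.9 − -17.7) = -9.018 − 0.672×(-17.7) = 2.876
f_B = 2.876 / 8.8 = 0.3268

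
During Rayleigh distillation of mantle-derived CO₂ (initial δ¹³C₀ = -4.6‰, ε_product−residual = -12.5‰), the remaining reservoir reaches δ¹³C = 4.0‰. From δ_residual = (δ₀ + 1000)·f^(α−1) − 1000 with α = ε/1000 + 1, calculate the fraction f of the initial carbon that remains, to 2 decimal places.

α − 1 = ε/1000 = -0.0125
(δ_res + 1000)/(δ₀ + 1000) = (4.0 + 1000)/(-4.6 + 1000) = 1004.0/995.4 = 1.008640
f = 1.008640^(1/-0.0125) = exp(ln(1.008640)/-0.0125) = exp(0.00860/-0.0125)
f = exp(-0.6882) = 0.5025

0.50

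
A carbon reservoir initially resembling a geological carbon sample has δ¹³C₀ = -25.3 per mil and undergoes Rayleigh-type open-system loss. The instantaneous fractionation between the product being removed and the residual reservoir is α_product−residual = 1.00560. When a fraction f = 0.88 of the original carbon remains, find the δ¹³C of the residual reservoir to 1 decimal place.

-26.0 per mil

Rayleigh residual: δ_res = (δ₀ + 1000)·f^(α−1) − 1000
α − 1 = 0.00560
f^(α−1) = 0.88^(0.00560) = 0.999284
δ_res = (-25.3 + 1000) × 0.999284 − 1000 = 974.002 − 1000 = -26.00 per mil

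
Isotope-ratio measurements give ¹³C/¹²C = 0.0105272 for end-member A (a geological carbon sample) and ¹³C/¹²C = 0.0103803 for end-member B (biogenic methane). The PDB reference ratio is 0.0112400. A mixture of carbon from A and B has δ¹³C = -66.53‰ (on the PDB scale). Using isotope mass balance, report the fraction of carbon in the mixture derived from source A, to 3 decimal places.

δ_A = (0.0105272/0.0112400 − 1)×1000 = (0.936584 − 1)×1000 = -63.416‰
δ_B = (0.0103803/0.0112400 − 1)×1000 = (0.923514 − 1)×1000 = -76.486‰
f_A = (δ_mix − δ_B)/(δ_A − δ_B) = (-66.53 − (-76.486))/(-63.416 − (-76.486))
f_A = 9.956 / 13.069 = 0.7618

0.762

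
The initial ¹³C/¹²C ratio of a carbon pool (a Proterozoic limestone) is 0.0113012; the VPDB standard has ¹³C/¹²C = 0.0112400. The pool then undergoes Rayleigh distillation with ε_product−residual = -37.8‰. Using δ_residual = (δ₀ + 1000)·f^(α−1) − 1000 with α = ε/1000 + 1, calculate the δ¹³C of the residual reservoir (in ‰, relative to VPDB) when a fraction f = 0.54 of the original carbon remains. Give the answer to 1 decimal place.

29.1‰

δ₀ = (0.0113012/0.0112400 − 1)×1000 = (1.005445 − 1)×1000 = 5.445‰
α − 1 = ε/1000 = -0.0378
f^(α−1) = 0.54^(-0.0378) = 1.023565
δ_res = (5.445 + 1000) × 1.023565 − 1000 = 1029.138 − 1000 = 29.14‰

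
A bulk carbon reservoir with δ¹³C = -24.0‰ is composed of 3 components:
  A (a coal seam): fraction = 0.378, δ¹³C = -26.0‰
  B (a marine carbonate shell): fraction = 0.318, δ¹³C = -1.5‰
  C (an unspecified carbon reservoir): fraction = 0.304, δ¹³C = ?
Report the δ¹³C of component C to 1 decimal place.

Isotope mass balance: δ_bulk = Σ fᵢ·δᵢ.
-24.0 = 0.378×(-26.0) + 0.318×(-1.5) + 0.304×δ_C
0.304·δ_C = -24.0 − (-10.305) = -13.695
δ_C = -13.695 / 0.304 = -45.05‰

-45.0‰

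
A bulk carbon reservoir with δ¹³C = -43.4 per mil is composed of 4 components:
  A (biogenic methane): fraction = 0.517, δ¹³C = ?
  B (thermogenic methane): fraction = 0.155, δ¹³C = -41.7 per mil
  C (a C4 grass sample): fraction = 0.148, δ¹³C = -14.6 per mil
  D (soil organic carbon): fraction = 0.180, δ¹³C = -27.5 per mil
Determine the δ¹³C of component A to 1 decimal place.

Isotope mass balance: δ_bulk = Σ fᵢ·δᵢ.
-43.4 = 0.517×δ_A + 0.155×(-41.7) + 0.148×(-14.6) + 0.180×(-27.5)
0.517·δ_A = -43.4 − (-13.574) = -29.826
δ_A = -29.826 / 0.517 = -57.69 per mil

-57.7 per mil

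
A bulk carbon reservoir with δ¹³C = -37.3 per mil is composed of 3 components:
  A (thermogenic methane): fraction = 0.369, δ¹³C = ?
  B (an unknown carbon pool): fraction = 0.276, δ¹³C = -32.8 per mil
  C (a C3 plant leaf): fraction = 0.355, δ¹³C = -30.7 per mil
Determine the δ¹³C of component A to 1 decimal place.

Isotope mass balance: δ_bulk = Σ fᵢ·δᵢ.
-37.3 = 0.369×δ_A + 0.276×(-32.8) + 0.355×(-30.7)
0.369·δ_A = -37.3 − (-19.951) = -17.349
δ_A = -17.349 / 0.369 = -47.02 per mil

-47.0 per mil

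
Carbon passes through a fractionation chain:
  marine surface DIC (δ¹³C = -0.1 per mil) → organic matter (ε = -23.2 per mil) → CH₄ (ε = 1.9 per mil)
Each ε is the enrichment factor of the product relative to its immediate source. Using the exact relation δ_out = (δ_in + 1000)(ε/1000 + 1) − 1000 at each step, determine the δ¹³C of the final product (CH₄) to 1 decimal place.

-21.4 per mil

step 1: δ = (-0.10 + 1000)·(-23.2/1000 + 1) − 1000 = -23.30 per mil
step 2: δ = (-23.30 + 1000)·(1.9/1000 + 1) − 1000 = -21.44 per mil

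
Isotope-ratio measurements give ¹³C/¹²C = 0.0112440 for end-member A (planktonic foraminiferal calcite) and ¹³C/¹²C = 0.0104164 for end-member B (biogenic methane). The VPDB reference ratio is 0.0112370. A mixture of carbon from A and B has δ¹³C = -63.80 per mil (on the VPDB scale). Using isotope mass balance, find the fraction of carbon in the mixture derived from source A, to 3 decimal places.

0.125

δ_A = (0.0112440/0.0112370 − 1)×1000 = (1.000623 − 1)×1000 = 0.623 per mil
δ_B = (0.0104164/0.0112370 − 1)×1000 = (0.926973 − 1)×1000 = -73.027 per mil
f_A = (δ_mix − δ_B)/(δ_A − δ_B) = (-63.80 − (-73.027))/(0.623 − (-73.027))
f_A = 9.227 / 73.650 = 0.1253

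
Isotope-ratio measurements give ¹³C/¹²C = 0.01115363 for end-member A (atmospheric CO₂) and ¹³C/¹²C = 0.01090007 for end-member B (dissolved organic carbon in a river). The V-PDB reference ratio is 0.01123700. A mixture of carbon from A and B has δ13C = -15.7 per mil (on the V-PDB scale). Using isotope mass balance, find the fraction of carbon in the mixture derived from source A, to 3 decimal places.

δ_A = (0.01115363/0.01123700 − 1)×1000 = (0.992581 − 1)×1000 = -7.419 per mil
δ_B = (0.01090007/0.01123700 − 1)×1000 = (0.970016 − 1)×1000 = -29.984 per mil
f_A = (δ_mix − δ_B)/(δ_A − δ_B) = (-15.7 − (-29.984))/(-7.419 − (-29.984))
f_A = 14.284 / 22.565 = 0.6330

0.633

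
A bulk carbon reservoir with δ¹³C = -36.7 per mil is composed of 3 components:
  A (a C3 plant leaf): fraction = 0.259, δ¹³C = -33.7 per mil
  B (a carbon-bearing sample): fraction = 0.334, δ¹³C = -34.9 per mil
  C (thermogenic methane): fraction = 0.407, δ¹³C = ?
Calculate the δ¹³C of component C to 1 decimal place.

-40.1 per mil

Isotope mass balance: δ_bulk = Σ fᵢ·δᵢ.
-36.7 = 0.259×(-33.7) + 0.334×(-34.9) + 0.407×δ_C
0.407·δ_C = -36.7 − (-20.385) = -16.315
δ_C = -16.315 / 0.407 = -40.09 per mil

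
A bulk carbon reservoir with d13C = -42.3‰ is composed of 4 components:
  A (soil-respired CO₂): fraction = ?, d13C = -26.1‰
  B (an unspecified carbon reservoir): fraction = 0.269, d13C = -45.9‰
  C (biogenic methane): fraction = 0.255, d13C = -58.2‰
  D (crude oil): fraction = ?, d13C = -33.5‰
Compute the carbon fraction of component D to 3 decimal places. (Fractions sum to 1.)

Let f_D and f_A be the unknown fractions; fractions sum to 1 so f_D + f_A = 0.476.
Mass balance: Σ fᵢ·δᵢ = δ_bulk ⇒ f_D·(-33.5) + f_A·(-26.1) = -42.3 − (-27.188) = -15.112
Substitute f_A = 0.476 − f_D:
f_D·(-33.5 − -26.1) = -15.112 − 0.476×(-26.1) = -2.688
f_D = -2.688 / -7.4 = 0.3633

0.363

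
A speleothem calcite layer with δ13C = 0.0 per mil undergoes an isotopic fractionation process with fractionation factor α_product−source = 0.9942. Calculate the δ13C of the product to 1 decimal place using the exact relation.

-5.8 per mil

δ_product = (δ_source + 1000)·α − 1000
δ_product = (-0.0 + 1000) × 0.9942 − 1000
δ_product = 994.200 − 1000 = -5.80 per mil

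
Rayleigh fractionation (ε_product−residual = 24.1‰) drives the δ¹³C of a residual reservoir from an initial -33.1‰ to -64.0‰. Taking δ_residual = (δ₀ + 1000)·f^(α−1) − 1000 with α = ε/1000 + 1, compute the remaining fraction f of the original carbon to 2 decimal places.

α − 1 = ε/1000 = 0.0241
(δ_res + 1000)/(δ₀ + 1000) = (-64.0 + 1000)/(-33.1 + 1000) = 936.0/966.9 = 0.968042
f = 0.968042^(1/0.0241) = exp(ln(0.968042)/0.0241) = exp(-0.03248/0.0241)
f = exp(-1.3477) = 0.2598

0.26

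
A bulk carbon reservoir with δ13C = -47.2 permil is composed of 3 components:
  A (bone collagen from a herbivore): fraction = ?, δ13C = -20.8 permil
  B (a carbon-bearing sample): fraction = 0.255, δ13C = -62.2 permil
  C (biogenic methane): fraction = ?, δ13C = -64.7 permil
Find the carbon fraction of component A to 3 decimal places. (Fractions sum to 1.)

0.384

Let f_A and f_C be the unknown fractions; fractions sum to 1 so f_A + f_C = 0.745.
Mass balance: Σ fᵢ·δᵢ = δ_bulk ⇒ f_A·(-20.8) + f_C·(-64.7) = -47.2 − (-15.861) = -31.339
Substitute f_C = 0.745 − f_A:
f_A·(-20.8 − -64.7) = -31.339 − 0.745×(-64.7) = 16.863
f_A = 16.863 / 43.9 = 0.3841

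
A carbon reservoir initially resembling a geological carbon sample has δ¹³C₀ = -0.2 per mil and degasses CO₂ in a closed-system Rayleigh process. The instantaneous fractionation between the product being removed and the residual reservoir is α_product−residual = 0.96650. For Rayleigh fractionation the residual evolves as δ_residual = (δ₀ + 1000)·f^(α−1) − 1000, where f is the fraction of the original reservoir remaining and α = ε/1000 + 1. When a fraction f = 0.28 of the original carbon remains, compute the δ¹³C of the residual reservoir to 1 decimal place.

43.4 per mil

Rayleigh residual: δ_res = (δ₀ + 1000)·f^(α−1) − 1000
α − 1 = -0.03350
f^(α−1) = 0.28^(-0.03350) = 1.043567
δ_res = (-0.2 + 1000) × 1.043567 − 1000 = 1043.358 − 1000 = 43.36 per mil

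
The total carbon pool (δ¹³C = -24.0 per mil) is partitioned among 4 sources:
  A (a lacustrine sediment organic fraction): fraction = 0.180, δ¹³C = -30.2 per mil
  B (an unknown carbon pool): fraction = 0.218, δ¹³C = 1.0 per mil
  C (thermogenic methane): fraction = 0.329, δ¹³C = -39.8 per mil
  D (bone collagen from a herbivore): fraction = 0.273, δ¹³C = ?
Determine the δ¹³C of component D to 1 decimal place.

-20.8 per mil

Isotope mass balance: δ_bulk = Σ fᵢ·δᵢ.
-24.0 = 0.180×(-30.2) + 0.218×(1.0) + 0.329×(-39.8) + 0.273×δ_D
0.273·δ_D = -24.0 − (-18.312) = -5.688
δ_D = -5.688 / 0.273 = -20.83 per mil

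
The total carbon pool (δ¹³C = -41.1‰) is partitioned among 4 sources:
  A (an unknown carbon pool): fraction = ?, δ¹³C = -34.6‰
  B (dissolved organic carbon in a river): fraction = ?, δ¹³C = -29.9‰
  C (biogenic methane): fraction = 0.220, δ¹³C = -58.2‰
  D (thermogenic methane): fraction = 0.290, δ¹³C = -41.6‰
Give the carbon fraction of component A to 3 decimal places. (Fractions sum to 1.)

Let f_A and f_B be the unknown fractions; fractions sum to 1 so f_A + f_B = 0.490.
Mass balance: Σ fᵢ·δᵢ = δ_bulk ⇒ f_A·(-34.6) + f_B·(-29.9) = -41.1 − (-24.868) = -16.232
Substitute f_B = 0.490 − f_A:
f_A·(-34.6 − -29.9) = -16.232 − 0.490×(-29.9) = -1.581
f_A = -1.581 / -4.7 = 0.3364

0.336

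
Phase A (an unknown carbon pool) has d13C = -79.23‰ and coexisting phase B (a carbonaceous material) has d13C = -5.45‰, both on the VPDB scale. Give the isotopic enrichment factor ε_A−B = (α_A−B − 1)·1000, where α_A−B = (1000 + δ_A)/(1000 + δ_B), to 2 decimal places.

α_A−B = (1000 + -79.23) / (1000 + -5.45) = 920.77 / 994.55 = 0.925816
ε_A−B = (0.925816 − 1) × 1000 = -74.184‰
(The approximation ε ≈ δ_A − δ_B would give -73.78‰.)

-74.18‰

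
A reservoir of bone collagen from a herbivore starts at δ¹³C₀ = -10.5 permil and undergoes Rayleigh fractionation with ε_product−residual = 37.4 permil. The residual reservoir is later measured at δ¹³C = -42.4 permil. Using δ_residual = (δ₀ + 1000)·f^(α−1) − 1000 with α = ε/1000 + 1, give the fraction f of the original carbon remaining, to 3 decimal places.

0.416

α − 1 = ε/1000 = 0.0374
(δ_res + 1000)/(δ₀ + 1000) = (-42.4 + 1000)/(-10.5 + 1000) = 957.6/989.5 = 0.967761
f = 0.967761^(1/0.0374) = exp(ln(0.967761)/0.0374) = exp(-0.03277/0.0374)
f = exp(-0.8762) = 0.4164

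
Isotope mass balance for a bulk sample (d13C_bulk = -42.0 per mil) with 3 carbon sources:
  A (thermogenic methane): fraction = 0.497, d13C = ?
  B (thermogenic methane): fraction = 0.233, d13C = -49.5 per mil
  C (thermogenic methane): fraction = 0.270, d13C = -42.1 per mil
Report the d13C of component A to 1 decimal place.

Isotope mass balance: δ_bulk = Σ fᵢ·δᵢ.
-42.0 = 0.497×δ_A + 0.233×(-49.5) + 0.270×(-42.1)
0.497·δ_A = -42.0 − (-22.901) = -19.099
δ_A = -19.099 / 0.497 = -38.43 per mil

-38.4 per mil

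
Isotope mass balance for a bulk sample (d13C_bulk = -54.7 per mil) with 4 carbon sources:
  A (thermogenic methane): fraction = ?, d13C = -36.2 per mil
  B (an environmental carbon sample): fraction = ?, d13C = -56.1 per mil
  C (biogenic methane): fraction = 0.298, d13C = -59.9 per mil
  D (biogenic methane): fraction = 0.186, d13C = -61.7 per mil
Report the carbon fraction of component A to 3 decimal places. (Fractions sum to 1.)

0.180

Let f_A and f_B be the unknown fractions; fractions sum to 1 so f_A + f_B = 0.516.
Mass balance: Σ fᵢ·δᵢ = δ_bulk ⇒ f_A·(-36.2) + f_B·(-56.1) = -54.7 − (-29.326) = -25.374
Substitute f_B = 0.516 − f_A:
f_A·(-36.2 − -56.1) = -25.374 − 0.516×(-56.1) = 3.574
f_A = 3.574 / 19.9 = 0.1796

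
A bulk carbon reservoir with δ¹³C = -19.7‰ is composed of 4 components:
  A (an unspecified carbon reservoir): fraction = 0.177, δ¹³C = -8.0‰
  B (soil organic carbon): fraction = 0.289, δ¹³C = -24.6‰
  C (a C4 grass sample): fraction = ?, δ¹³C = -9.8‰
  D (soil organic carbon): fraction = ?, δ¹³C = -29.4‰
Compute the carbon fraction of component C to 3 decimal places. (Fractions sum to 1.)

Let f_C and f_D be the unknown fractions; fractions sum to 1 so f_C + f_D = 0.534.
Mass balance: Σ fᵢ·δᵢ = δ_bulk ⇒ f_C·(-9.8) + f_D·(-29.4) = -19.7 − (-8.525) = -11.175
Substitute f_D = 0.534 − f_C:
f_C·(-9.8 − -29.4) = -11.175 − 0.534×(-29.4) = 4.525
f_C = 4.525 / 19.6 = 0.2309

0.231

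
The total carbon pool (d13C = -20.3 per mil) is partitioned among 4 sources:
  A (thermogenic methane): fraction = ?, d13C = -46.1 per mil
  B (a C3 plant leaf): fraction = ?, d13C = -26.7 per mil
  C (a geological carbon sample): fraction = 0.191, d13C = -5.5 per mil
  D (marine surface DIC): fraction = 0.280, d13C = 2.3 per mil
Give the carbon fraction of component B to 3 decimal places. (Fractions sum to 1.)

0.232

Let f_B and f_A be the unknown fractions; fractions sum to 1 so f_B + f_A = 0.529.
Mass balance: Σ fᵢ·δᵢ = δ_bulk ⇒ f_B·(-26.7) + f_A·(-46.1) = -20.3 − (-0.406) = -19.893
Substitute f_A = 0.529 − f_B:
f_B·(-26.7 − -46.1) = -19.893 − 0.529×(-46.1) = 4.493
f_B = 4.493 / 19.4 = 0.2316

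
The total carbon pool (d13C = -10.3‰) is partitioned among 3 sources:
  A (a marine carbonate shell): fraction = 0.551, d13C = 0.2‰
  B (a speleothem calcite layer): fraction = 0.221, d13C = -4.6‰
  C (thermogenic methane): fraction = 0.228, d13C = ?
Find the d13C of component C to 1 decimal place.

Isotope mass balance: δ_bulk = Σ fᵢ·δᵢ.
-10.3 = 0.551×(0.2) + 0.221×(-4.6) + 0.228×δ_C
0.228·δ_C = -10.3 − (-0.906) = -9.394
δ_C = -9.394 / 0.228 = -41.20‰

-41.2‰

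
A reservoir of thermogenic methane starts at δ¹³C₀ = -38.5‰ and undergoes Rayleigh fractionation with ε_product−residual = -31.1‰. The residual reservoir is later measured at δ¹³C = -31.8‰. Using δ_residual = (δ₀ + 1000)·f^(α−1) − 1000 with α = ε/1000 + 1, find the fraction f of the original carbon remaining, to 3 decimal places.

α − 1 = ε/1000 = -0.0311
(δ_res + 1000)/(δ₀ + 1000) = (-31.8 + 1000)/(-38.5 + 1000) = 968.2/961.5 = 1.006968
f = 1.006968^(1/-0.0311) = exp(ln(1.006968)/-0.0311) = exp(0.00694/-0.0311)
f = exp(-0.2233) = 0.7999

0.800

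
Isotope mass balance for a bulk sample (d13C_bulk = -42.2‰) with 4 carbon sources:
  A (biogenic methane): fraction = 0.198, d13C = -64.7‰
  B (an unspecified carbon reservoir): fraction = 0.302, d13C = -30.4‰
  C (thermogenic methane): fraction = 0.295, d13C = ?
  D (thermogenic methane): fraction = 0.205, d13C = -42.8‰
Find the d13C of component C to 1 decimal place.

Isotope mass balance: δ_bulk = Σ fᵢ·δᵢ.
-42.2 = 0.198×(-64.7) + 0.302×(-30.4) + 0.295×δ_C + 0.205×(-42.8)
0.295·δ_C = -42.2 − (-30.765) = -11.435
δ_C = -11.435 / 0.295 = -38.76‰

-38.8‰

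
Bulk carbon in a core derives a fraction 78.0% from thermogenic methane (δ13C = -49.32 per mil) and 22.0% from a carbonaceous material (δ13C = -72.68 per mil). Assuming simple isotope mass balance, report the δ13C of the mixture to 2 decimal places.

-54.46 per mil

δ_mix = f_A·δ_A + f_B·δ_B
δ_mix = 0.780 × (-49.32) + 0.220 × (-72.68)
δ_mix = -38.470 + -15.990 = -54.459 per mil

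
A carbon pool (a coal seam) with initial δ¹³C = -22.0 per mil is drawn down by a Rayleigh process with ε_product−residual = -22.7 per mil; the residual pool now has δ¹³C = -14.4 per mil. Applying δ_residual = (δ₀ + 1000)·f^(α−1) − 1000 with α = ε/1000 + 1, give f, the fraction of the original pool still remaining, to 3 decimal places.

0.711

α − 1 = ε/1000 = -0.0227
(δ_res + 1000)/(δ₀ + 1000) = (-14.4 + 1000)/(-22.0 + 1000) = 985.6/978.0 = 1.007771
f = 1.007771^(1/-0.0227) = exp(ln(1.007771)/-0.0227) = exp(0.00774/-0.0227)
f = exp(-0.3410) = 0.7111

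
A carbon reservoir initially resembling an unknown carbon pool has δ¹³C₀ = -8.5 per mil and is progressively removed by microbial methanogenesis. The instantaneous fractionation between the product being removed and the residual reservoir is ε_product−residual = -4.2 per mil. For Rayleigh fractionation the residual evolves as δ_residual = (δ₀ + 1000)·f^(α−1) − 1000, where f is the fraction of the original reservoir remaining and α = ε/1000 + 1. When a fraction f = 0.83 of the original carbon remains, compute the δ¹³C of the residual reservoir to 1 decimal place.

-7.7 per mil

Rayleigh residual: δ_res = (δ₀ + 1000)·f^(α−1) − 1000
α = ε/1000 + 1 = 0.99580, so α − 1 = -0.00420
f^(α−1) = 0.83^(-0.00420) = 1.000783
δ_res = (-8.5 + 1000) × 1.000783 − 1000 = 992.276 − 1000 = -7.72 per mil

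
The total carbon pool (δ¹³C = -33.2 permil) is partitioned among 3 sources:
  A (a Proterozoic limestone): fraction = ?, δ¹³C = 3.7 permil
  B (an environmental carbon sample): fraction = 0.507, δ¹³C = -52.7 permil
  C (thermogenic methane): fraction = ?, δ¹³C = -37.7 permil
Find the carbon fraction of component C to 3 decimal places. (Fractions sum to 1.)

0.201

Let f_C and f_A be the unknown fractions; fractions sum to 1 so f_C + f_A = 0.493.
Mass balance: Σ fᵢ·δᵢ = δ_bulk ⇒ f_C·(-37.7) + f_A·(3.7) = -33.2 − (-26.719) = -6.481
Substitute f_A = 0.493 − f_C:
f_C·(-37.7 − 3.7) = -6.481 − 0.493×(3.7) = -8.305
f_C = -8.305 / -41.4 = 0.2006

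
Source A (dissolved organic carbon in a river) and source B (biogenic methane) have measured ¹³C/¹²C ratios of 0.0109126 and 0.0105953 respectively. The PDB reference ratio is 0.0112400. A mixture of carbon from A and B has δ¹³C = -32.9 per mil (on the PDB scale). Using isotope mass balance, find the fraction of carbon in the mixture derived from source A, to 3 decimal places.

δ_A = (0.0109126/0.0112400 − 1)×1000 = (0.970872 − 1)×1000 = -29.128 per mil
δ_B = (0.0105953/0.0112400 − 1)×1000 = (0.942642 − 1)×1000 = -57.358 per mil
f_A = (δ_mix − δ_B)/(δ_A − δ_B) = (-32.9 − (-57.358))/(-29.128 − (-57.358))
f_A = 24.458 / 28.230 = 0.8664

0.866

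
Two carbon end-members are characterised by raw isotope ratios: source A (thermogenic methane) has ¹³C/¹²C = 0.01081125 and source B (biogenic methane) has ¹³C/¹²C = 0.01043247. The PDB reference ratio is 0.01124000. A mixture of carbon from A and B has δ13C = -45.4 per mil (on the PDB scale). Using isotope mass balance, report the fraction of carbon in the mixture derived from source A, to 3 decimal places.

δ_A = (0.01081125/0.01124000 − 1)×1000 = (0.961855 − 1)×1000 = -38.145 per mil
δ_B = (0.01043247/0.01124000 − 1)×1000 = (0.928156 − 1)×1000 = -71.844 per mil
f_A = (δ_mix − δ_B)/(δ_A − δ_B) = (-45.4 − (-71.844))/(-38.145 − (-71.844))
f_A = 26.444 / 33.699 = 0.7847

0.785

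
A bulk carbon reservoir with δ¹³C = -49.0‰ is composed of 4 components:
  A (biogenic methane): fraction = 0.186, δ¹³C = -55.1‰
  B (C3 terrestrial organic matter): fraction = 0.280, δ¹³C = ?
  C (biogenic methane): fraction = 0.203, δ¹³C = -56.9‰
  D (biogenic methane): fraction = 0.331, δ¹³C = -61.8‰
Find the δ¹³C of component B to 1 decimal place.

-24.1‰

Isotope mass balance: δ_bulk = Σ fᵢ·δᵢ.
-49.0 = 0.186×(-55.1) + 0.280×δ_B + 0.203×(-56.9) + 0.331×(-61.8)
0.280·δ_B = -49.0 − (-42.255) = -6.745
δ_B = -6.745 / 0.280 = -24.09‰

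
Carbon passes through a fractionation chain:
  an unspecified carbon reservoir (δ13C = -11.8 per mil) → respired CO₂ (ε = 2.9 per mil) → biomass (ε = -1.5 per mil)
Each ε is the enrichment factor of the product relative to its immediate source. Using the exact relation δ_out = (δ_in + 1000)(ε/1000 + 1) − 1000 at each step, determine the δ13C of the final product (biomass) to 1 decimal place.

-10.4 per mil

step 1: δ = (-11.80 + 1000)·(2.9/1000 + 1) − 1000 = -8.93 per mil
step 2: δ = (-8.93 + 1000)·(-1.5/1000 + 1) − 1000 = -10.42 per mil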